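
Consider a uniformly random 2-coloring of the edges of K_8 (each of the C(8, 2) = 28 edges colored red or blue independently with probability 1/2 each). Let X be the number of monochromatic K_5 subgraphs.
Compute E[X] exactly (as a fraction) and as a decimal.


Let X = Σ_S X_S over the C(8, 5) = 56 subsets S of size 5, where X_S = 1 if the K_5 on S is monochromatic.
For a fixed S, the K_5 on S has C(5, 2) = 10 edges. P[all 10 edges red] = (1/2)^10, and likewise for blue, so P[monochromatic] = 2·(1/2)^10 = 2^{1 − 10} = 1/512.
Summing: E[X] = C(8, 5) · 2^{1 − 10} = 56 · 1/512 = 7/64.
Numerically: E[X] ≈ 0.109375.

E[X] = C(8,5)·2^(1−C(5,2)) = 7/64 ≈ 0.109375.


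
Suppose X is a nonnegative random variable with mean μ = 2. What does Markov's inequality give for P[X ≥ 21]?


μ = E[X] = 2, a = 21.
Markov: P[X ≥ 21] ≤ μ/a = (2)/21 = 2/21.
Numerically: ≈ 0.0952.
(Since a = 21 > μ = 2.0000, the bound 2/21 is < 1 and informative.)

P[X ≥ 21] ≤ 2/21 ≈ 0.0952.


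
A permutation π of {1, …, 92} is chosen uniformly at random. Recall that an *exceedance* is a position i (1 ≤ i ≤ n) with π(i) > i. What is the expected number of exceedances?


Write X = Σ_{i=1}^{92} X_i, where X_i = 1_{π(i) > i}.
For each fixed i, π(i) is uniform over {1, …, 92} (marginal of a uniform permutation), so P[π(i) > i] = (n − i)/n. Summing: Σ_{i=1}^{92} (n − i)/n = (0 + 1 + … + 91)/92 = 92(92 − 1)/(2·92) = (92 − 1)/2.
Hence E[X] = Σ_{i=1}^{92} (92 − i)/92 = 91/2 ≈ 45.500000.

E[X] = 91/2 = 45.500000.


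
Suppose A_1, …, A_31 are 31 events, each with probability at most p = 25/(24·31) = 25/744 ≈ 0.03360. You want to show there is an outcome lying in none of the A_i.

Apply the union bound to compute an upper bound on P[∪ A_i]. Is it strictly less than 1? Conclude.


Union bound: P[∪_{i=1}^{31} A_i] ≤ Σ_i P[A_i] ≤ 31·p = 31·(25/744) = 25/24.
Numerically: 25/24 ≈ 1.04167.
Is 25/24 < 1? NO.
Since the bound 25/24 is ≥ 1, the union bound is uninformative here; it does NOT by itself certify existence.

31·p = 25/24 ≈ 1.04167; existence NOT certified by the union bound.


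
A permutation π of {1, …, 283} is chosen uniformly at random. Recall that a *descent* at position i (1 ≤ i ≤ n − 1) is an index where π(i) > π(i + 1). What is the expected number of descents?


Write X = Σ X_I over i = 1, …, 282, with X_I the indicator of one descent.
There are 282 indicators.
For each fixed i, the pair (π(i), π(i+1)) is a uniformly random ordered pair of distinct values from {1, …, 283}; by symmetry P[π(i) > π(i+1)] = 1/2.
By linearity: E[X] = 282 · (1/2) = (283 − 1) · (1/2) = 141 ≈ 141.000000.

E[X] = 141 = 141.000000.


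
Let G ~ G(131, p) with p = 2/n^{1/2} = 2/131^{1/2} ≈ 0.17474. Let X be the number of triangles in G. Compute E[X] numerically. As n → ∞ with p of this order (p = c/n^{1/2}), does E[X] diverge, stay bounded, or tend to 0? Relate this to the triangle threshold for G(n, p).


Number of potential triangles: C(131, 3) = 366145.
Each occurs with probability p³ ≈ (0.17474)³ ≈ 5.3355973e-03.
By linearity: E[X] = C(131, 3)·p³ ≈ 366145 · 5.3355973e-03 ≈ 1953.60227.
Since α = 1/2 < 1, p = c/n^{1/2} ≫ 1/n is above the triangle threshold p ~ 1/n. Asymptotically E[X] ~ (c³/6)·n^{3(1−α)} = (2³/6)·n^{1.5} → ∞; triangles are abundant w.h.p.

E[X] ≈ 1953.60227; in regime p = Θ(1/n^{1/2}) E[X] diverges (above the triangle threshold p ~ 1/n).


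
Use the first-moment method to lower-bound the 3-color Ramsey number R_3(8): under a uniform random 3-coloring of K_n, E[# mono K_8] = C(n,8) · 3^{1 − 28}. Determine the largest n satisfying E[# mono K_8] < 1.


We need C(n, 8) · 3^{1 − 28} < 1, i.e. C(n, 8) < 3^{28 − 1} = 7625597484987.
Check values of n near the boundary:
  n = 154: C(154, 8) = 6521818990995; 6521818990995 < 7625597484987? YES
  n = 155: C(155, 8) = 6876747915675; 6876747915675 < 7625597484987? YES
  n = 156: C(156, 8) = 7248464019225; 7248464019225 < 7625597484987? YES
  n = 157: C(157, 8) = 7637643295425; 7637643295425 < 7625597484987? NO
The largest n with C(n, 8) < 7625597484987 is n = 156 (where E[X] = 805384891025/847288609443 ≈ 0.951). Hence R_3(8) > 156, i.e. R_3(8) ≥ 157.

Largest n = 156; hence R_3(8) > 156.


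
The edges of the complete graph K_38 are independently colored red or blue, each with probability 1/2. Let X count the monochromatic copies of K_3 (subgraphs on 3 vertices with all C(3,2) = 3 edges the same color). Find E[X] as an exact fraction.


Let X = Σ_S X_S over the C(38, 3) = 8436 subsets S of size 3, where X_S = 1 if the K_3 on S is monochromatic.
For a fixed S, the K_3 on S has C(3, 2) = 3 edges. P[all 3 edges red] = (1/2)^3, and likewise for blue, so P[monochromatic] = 2·(1/2)^3 = 2^{1 − 3} = 1/4.
By linearity: E[X] = C(38, 3) · 2^{1 − 3} = 8436 · 1/4 = 2109.
Numerically: E[X] ≈ 2109.00000.

E[X] = C(38,3)·2^(1−C(3,2)) = 2109 ≈ 2109.00000.


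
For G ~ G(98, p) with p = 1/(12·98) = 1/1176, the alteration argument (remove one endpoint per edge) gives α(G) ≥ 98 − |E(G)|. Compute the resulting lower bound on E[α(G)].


E[|E(G)|] = C(98, 2)·p = 4753 · (1/1176) = 97/24.
E[α(G)] ≥ n − E[|E(G)|] = 98 − 97/24 = 2255/24.
Numerically: ≈ 93.958.
(This is only a lower bound; the true E[α(G)] may be larger.)

E[α(G)] ≥ 2255/24 ≈ 93.958.


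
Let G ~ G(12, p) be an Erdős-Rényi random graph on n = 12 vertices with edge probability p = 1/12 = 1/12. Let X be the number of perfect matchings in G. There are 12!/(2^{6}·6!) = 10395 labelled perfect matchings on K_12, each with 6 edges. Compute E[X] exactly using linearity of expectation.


K_12 has 12!/(2^{6}·6!) = 10395 labelled perfect matchings.
For each such perfect matching H, let X_H = 1 if all 6 edges of H are present in G. Then P[X_H = 1] = p^{6} = (1/12)^{6} = 1/2985984.
By linearity: E[X] = Σ_H E[X_H] = 10395 · p^{6} = 10395 · 1/2985984 = 385/110592.
Numerically: E[X] ≈ 0.0034813.

E[X] = 10395 · (1/12)^{6} = 385/110592 ≈ 0.0034813.


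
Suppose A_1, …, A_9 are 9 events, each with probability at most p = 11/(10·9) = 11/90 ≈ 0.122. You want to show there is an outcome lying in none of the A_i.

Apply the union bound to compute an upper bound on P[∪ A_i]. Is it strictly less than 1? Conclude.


Union bound: P[∪_{i=1}^{9} A_i] ≤ Σ_i P[A_i] ≤ 9·p = 9·(11/90) = 11/10.
Numerically: 11/10 ≈ 1.100.
Is 11/10 < 1? NO.
Since the bound 11/10 is ≥ 1, the union bound is uninformative here; it does NOT by itself certify existence.

9·p = 11/10 ≈ 1.100; existence NOT certified by the union bound.


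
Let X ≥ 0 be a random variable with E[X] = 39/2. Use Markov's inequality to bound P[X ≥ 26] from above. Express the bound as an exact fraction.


μ = E[X] = 39/2, a = 26.
Markov: P[X ≥ 26] ≤ μ/a = (39/2)/26 = 3/4.
Numerically: ≈ 0.750.
(Since a = 26 > μ = 19.500, the bound 3/4 is < 1 and informative.)

P[X ≥ 26] ≤ 3/4 ≈ 0.750.


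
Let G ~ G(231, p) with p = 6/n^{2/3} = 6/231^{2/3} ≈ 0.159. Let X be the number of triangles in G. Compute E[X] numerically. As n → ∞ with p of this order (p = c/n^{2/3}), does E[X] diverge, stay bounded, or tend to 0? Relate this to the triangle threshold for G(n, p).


Number of potential triangles: C(231, 3) = 2027795.
Each occurs with probability p³ ≈ (0.159)³ ≈ 4.04790e-03.
By linearity: E[X] = C(231, 3)·p³ ≈ 2027795 · 4.04790e-03 ≈ 8208.312.
Since α = 2/3 < 1, p = c/n^{2/3} ≫ 1/n is above the triangle threshold p ~ 1/n. Asymptotically E[X] ~ (c³/6)·n^{3(1−α)} = (6³/6)·n^{1} → ∞; triangles are abundant w.h.p.

E[X] ≈ 8208.312; in regime p = Θ(1/n^{2/3}) E[X] diverges (above the triangle threshold p ~ 1/n).


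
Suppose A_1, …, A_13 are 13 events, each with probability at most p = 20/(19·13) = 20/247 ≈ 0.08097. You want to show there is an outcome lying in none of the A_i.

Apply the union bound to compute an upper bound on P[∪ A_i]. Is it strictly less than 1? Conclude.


Union bound: P[∪_{i=1}^{13} A_i] ≤ Σ_i P[A_i] ≤ 13·p = 13·(20/247) = 20/19.
Numerically: 20/19 ≈ 1.05263.
Is 20/19 < 1? NO.
Since the bound 20/19 is ≥ 1, the union bound is uninformative here; it does NOT by itself certify existence.

13·p = 20/19 ≈ 1.05263; existence NOT certified by the union bound.


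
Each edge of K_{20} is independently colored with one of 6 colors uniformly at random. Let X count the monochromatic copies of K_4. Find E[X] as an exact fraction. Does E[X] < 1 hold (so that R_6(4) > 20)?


E[X] = C(20, 4) · 6^{1 − 6} = 4845 · 6^{−5} = 4845/7776.
As a reduced fraction: E[X] = 1615/2592 ≈ 0.62307.
Is E[X] < 1? YES.
Since E[X] < 1, there exists a 6-coloring of K_{20} with no monochromatic K_4; hence R_6(4) > 20.

E[X] = 1615/2592 ≈ 0.62307; E[X] < 1, so R_6(4) > 20.


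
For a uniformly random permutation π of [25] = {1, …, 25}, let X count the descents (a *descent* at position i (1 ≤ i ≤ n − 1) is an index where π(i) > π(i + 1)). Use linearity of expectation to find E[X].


Write X = Σ X_I over i = 1, …, 24, with X_I the indicator of one descent.
There are 24 indicators.
For each fixed i, the pair (π(i), π(i+1)) is a uniformly random ordered pair of distinct values from {1, …, 25}; by symmetry P[π(i) > π(i+1)] = 1/2.
By linearity: E[X] = 24 · (1/2) = (25 − 1) · (1/2) = 12 ≈ 12.00000.

E[X] = 12 = 12.00000.


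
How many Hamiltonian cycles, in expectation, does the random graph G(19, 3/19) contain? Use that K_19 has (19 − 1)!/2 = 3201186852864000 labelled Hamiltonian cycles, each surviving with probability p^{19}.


K_19 has (19 − 1)!/2 = 3201186852864000 labelled Hamiltonian cycles.
For each such Hamiltonian cycle H, let X_H = 1 if all 19 edges of H are present in G. Then P[X_H = 1] = p^{19} = (3/19)^{19} = 1162261467/1978419655660313589123979.
Summing the indicators: E[X] = Σ_H E[X_H] = 3201186852864000 · p^{19} = 3201186852864000 · 1162261467/1978419655660313589123979 = 3720616127750825791488000/1978419655660313589123979.
Numerically: E[X] ≈ 1.88.

E[X] = 3201186852864000 · (3/19)^{19} = 3720616127750825791488000/1978419655660313589123979 ≈ 1.88.


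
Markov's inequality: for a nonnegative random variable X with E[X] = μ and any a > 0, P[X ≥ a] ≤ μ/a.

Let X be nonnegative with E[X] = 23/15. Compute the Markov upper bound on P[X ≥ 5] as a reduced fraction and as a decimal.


μ = E[X] = 23/15, a = 5.
Markov: P[X ≥ 5] ≤ μ/a = (23/15)/5 = 23/75.
Numerically: ≈ 0.3067.
(Since a = 5 > μ = 1.5333, the bound 23/75 is < 1 and informative.)

P[X ≥ 5] ≤ 23/75 ≈ 0.3067.


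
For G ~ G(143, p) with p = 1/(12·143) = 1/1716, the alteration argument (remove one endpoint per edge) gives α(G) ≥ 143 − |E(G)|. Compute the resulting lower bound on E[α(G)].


E[|E(G)|] = C(143, 2)·p = 10153 · (1/1716) = 71/12.
E[α(G)] ≥ n − E[|E(G)|] = 143 − 71/12 = 1645/12.
Numerically: ≈ 137.083.
(This is only a lower bound; the true E[α(G)] may be larger.)

E[α(G)] ≥ 1645/12 ≈ 137.083.


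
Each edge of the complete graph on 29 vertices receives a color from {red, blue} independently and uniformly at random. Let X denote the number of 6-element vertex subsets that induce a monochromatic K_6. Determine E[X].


Let X = Σ_S X_S over the C(29, 6) = 475020 subsets S of size 6, where X_S = 1 if the K_6 on S is monochromatic.
For a fixed S, the K_6 on S has C(6, 2) = 15 edges. P[all 15 edges red] = (1/2)^15, and likewise for blue, so P[monochromatic] = 2·(1/2)^15 = 2^{1 − 15} = 1/16384.
By linearity: E[X] = C(29, 6) · 2^{1 − 15} = 475020 · 1/16384 = 118755/4096.
Numerically: E[X] ≈ 28.9929.

E[X] = C(29,6)·2^(1−C(6,2)) = 118755/4096 ≈ 28.9929.


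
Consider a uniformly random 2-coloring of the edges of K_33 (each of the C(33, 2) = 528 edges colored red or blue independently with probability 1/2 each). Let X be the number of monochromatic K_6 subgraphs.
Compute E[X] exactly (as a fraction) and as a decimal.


Let X = Σ_S X_S over the C(33, 6) = 1107568 subsets S of size 6, where X_S = 1 if the K_6 on S is monochromatic.
For a fixed S, the K_6 on S has C(6, 2) = 15 edges. P[all 15 edges red] = (1/2)^15, and likewise for blue, so P[monochromatic] = 2·(1/2)^15 = 2^{1 − 15} = 1/16384.
By linearity: E[X] = C(33, 6) · 2^{1 − 15} = 1107568 · 1/16384 = 69223/1024.
Numerically: E[X] ≈ 67.600586.

E[X] = C(33,6)·2^(1−C(6,2)) = 69223/1024 ≈ 67.600586.


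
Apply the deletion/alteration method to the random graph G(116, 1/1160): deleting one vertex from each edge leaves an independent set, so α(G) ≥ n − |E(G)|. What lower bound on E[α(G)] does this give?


E[|E(G)|] = C(116, 2)·p = 6670 · (1/1160) = 23/4.
E[α(G)] ≥ n − E[|E(G)|] = 116 − 23/4 = 441/4.
Numerically: ≈ 110.250000.
(This is only a lower bound; the true E[α(G)] may be larger.)

E[α(G)] ≥ 441/4 ≈ 110.250000.


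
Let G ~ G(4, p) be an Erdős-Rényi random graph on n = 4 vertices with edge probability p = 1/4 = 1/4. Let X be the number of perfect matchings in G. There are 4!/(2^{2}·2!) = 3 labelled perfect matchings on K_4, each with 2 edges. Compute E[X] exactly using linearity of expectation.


K_4 has 4!/(2^{2}·2!) = 3 labelled perfect matchings.
For each such perfect matching H, let X_H = 1 if all 2 edges of H are present in G. Then P[X_H = 1] = p^{2} = (1/4)^{2} = 1/16.
Summing the indicators: E[X] = Σ_H E[X_H] = 3 · p^{2} = 3 · 1/16 = 3/16.
Numerically: E[X] ≈ 0.188.

E[X] = 3 · (1/4)^{2} = 3/16 ≈ 0.188.


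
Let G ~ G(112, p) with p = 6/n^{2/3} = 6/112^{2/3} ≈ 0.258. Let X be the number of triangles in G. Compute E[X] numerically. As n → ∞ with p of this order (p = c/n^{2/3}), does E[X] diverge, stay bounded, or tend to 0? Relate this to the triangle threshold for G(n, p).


Number of potential triangles: C(112, 3) = 227920.
Each occurs with probability p³ ≈ (0.258)³ ≈ 1.72194e-02.
By linearity: E[X] = C(112, 3)·p³ ≈ 227920 · 1.72194e-02 ≈ 3924.643.
Since α = 2/3 < 1, p = c/n^{2/3} ≫ 1/n is above the triangle threshold p ~ 1/n. Asymptotically E[X] ~ (c³/6)·n^{3(1−α)} = (6³/6)·n^{1} → ∞; triangles are abundant w.h.p.

E[X] ≈ 3924.643; in regime p = Θ(1/n^{2/3}) E[X] diverges (above the triangle threshold p ~ 1/n).


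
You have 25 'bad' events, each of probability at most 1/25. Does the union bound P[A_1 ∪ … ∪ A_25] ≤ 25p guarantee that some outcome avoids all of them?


Union bound: P[∪_{i=1}^{25} A_i] ≤ Σ_i P[A_i] ≤ 25·p = 25·(1/25) = 1.
Numerically: 1 ≈ 1.000.
Is 1 < 1? NO.
Since the bound 1 is ≥ 1, the union bound is uninformative here; it does NOT by itself certify existence.

25·p = 1 ≈ 1.000; existence NOT certified by the union bound.


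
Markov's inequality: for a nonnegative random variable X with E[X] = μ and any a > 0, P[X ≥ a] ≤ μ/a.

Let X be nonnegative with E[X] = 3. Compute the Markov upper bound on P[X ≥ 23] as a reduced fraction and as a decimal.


μ = E[X] = 3, a = 23.
Markov: P[X ≥ 23] ≤ μ/a = (3)/23 = 3/23.
Numerically: ≈ 0.13043.
(Since a = 23 > μ = 3.00000, the bound 3/23 is < 1 and informative.)

P[X ≥ 23] ≤ 3/23 ≈ 0.13043.


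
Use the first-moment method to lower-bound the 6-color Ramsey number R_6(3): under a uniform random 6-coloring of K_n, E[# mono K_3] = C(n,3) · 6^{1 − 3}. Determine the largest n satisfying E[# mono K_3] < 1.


We need C(n, 3) · 6^{1 − 3} < 1, i.e. C(n, 3) < 6^{3 − 1} = 36.
Check values of n near the boundary:
  n = 3: C(3, 3) = 1; 1 < 36? YES
  n = 4: C(4, 3) = 4; 4 < 36? YES
  n = 5: C(5, 3) = 10; 10 < 36? YES
  n = 6: C(6, 3) = 20; 20 < 36? YES
  n = 7: C(7, 3) = 35; 35 < 36? YES
  n = 8: C(8, 3) = 56; 56 < 36? NO
  n = 9: C(9, 3) = 84; 84 < 36? NO
The largest n with C(n, 3) < 36 is n = 7 (where E[X] = 35/36 ≈ 0.97222). Hence R_6(3) > 7, i.e. R_6(3) ≥ 8.

Largest n = 7; hence R_6(3) > 7.


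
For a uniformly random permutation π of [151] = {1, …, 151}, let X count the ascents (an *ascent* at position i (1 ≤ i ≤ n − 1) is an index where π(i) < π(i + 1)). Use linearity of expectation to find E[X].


Write X = Σ X_I over i = 1, …, 150, with X_I the indicator of one ascent.
There are 150 indicators.
For each fixed i, the pair (π(i), π(i+1)) is a uniformly random ordered pair of distinct values from {1, …, 151}; by symmetry P[π(i) < π(i+1)] = 1/2.
By linearity: E[X] = 150 · (1/2) = (151 − 1) · (1/2) = 75 ≈ 75.000000.

E[X] = 75 = 75.000000.


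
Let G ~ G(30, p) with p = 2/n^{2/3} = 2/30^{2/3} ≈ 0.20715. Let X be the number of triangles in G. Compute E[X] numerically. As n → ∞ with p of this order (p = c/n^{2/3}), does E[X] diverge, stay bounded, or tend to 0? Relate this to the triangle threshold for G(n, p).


Number of potential triangles: C(30, 3) = 4060.
Each occurs with probability p³ ≈ (0.20715)³ ≈ 8.8888889e-03.
By linearity: E[X] = C(30, 3)·p³ ≈ 4060 · 8.8888889e-03 ≈ 36.08889.
Since α = 2/3 < 1, p = c/n^{2/3} ≫ 1/n is above the triangle threshold p ~ 1/n. Asymptotically E[X] ~ (c³/6)·n^{3(1−α)} = (2³/6)·n^{1} → ∞; triangles are abundant w.h.p.

E[X] ≈ 36.08889; in regime p = Θ(1/n^{2/3}) E[X] diverges (above the triangle threshold p ~ 1/n).


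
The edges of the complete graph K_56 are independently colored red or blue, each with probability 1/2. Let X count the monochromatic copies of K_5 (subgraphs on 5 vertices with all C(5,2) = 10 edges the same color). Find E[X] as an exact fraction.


Let X = Σ_S X_S over the C(56, 5) = 3819816 subsets S of size 5, where X_S = 1 if the K_5 on S is monochromatic.
For a fixed S, the K_5 on S has C(5, 2) = 10 edges. P[all 10 edges red] = (1/2)^10, and likewise for blue, so P[monochromatic] = 2·(1/2)^10 = 2^{1 − 10} = 1/512.
Summing: E[X] = C(56, 5) · 2^{1 − 10} = 3819816 · 1/512 = 477477/64.
Numerically: E[X] ≈ 7460.5781.

E[X] = C(56,5)·2^(1−C(5,2)) = 477477/64 ≈ 7460.5781.


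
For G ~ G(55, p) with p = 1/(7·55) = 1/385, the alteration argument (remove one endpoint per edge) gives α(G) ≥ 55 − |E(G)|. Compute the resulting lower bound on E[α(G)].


E[|E(G)|] = C(55, 2)·p = 1485 · (1/385) = 27/7.
E[α(G)] ≥ n − E[|E(G)|] = 55 − 27/7 = 358/7.
Numerically: ≈ 51.1429.
(This is only a lower bound; the true E[α(G)] may be larger.)

E[α(G)] ≥ 358/7 ≈ 51.1429.


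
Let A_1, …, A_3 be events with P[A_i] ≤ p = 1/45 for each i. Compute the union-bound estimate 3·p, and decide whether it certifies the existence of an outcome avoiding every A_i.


Union bound: P[∪_{i=1}^{3} A_i] ≤ Σ_i P[A_i] ≤ 3·p = 3·(1/45) = 1/15.
Numerically: 1/15 ≈ 0.067.
Is 1/15 < 1? YES.
Since P[∪ A_i] ≤ 1/15 < 1, the complement has P[∩ A_i^c] ≥ 1 − 1/15 = 14/15 > 0, so some outcome avoids every A_i.

3·p = 1/15 ≈ 0.067; existence CERTIFIED by the union bound.


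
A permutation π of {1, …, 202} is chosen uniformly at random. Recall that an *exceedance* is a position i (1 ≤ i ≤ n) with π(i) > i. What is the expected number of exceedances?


Write X = Σ_{i=1}^{202} X_i, where X_i = 1_{π(i) > i}.
For each fixed i, π(i) is uniform over {1, …, 202} (marginal of a uniform permutation), so P[π(i) > i] = (n − i)/n. Summing: Σ_{i=1}^{202} (n − i)/n = (0 + 1 + … + 201)/202 = 202(202 − 1)/(2·202) = (202 − 1)/2.
Hence E[X] = Σ_{i=1}^{202} (202 − i)/202 = 201/2 ≈ 100.500.

E[X] = 201/2 = 100.500.


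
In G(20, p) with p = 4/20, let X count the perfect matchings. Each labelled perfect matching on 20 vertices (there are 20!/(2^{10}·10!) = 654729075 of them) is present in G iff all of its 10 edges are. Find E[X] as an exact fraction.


K_20 has 20!/(2^{10}·10!) = 654729075 labelled perfect matchings.
For each such perfect matching H, let X_H = 1 if all 10 edges of H are present in G. Then P[X_H = 1] = p^{10} = (1/5)^{10} = 1/9765625.
Summing the indicators: E[X] = Σ_H E[X_H] = 654729075 · p^{10} = 654729075 · 1/9765625 = 26189163/390625.
Numerically: E[X] ≈ 67.

E[X] = 654729075 · (1/5)^{10} = 26189163/390625 ≈ 67.


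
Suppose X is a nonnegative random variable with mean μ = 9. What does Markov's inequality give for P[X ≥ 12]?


μ = E[X] = 9, a = 12.
Markov: P[X ≥ 12] ≤ μ/a = (9)/12 = 3/4.
Numerically: ≈ 0.750.
(Since a = 12 > μ = 9.000, the bound 3/4 is < 1 and informative.)

P[X ≥ 12] ≤ 3/4 ≈ 0.750.


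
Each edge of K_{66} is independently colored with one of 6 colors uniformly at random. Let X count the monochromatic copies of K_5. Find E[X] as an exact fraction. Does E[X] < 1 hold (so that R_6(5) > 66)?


E[X] = C(66, 5) · 6^{1 − 10} = 8936928 · 6^{−9} = 8936928/10077696.
As a reduced fraction: E[X] = 31031/34992 ≈ 0.887.
Is E[X] < 1? YES.
Since E[X] < 1, there exists a 6-coloring of K_{66} with no monochromatic K_5; hence R_6(5) > 66.

E[X] = 31031/34992 ≈ 0.887; E[X] < 1, so R_6(5) > 66.


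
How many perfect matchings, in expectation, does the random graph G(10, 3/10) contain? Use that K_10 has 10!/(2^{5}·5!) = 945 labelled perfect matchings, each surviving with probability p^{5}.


K_10 has 10!/(2^{5}·5!) = 945 labelled perfect matchings.
For each such perfect matching H, let X_H = 1 if all 5 edges of H are present in G. Then P[X_H = 1] = p^{5} = (3/10)^{5} = 243/100000.
Summing the indicators: E[X] = Σ_H E[X_H] = 945 · p^{5} = 945 · 243/100000 = 45927/20000.
Numerically: E[X] ≈ 2.2963.

E[X] = 945 · (3/10)^{5} = 45927/20000 ≈ 2.2963.


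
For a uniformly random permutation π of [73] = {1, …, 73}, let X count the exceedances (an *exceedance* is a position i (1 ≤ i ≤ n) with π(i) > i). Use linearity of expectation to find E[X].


Write X = Σ_{i=1}^{73} X_i, where X_i = 1_{π(i) > i}.
For each fixed i, π(i) is uniform over {1, …, 73} (marginal of a uniform permutation), so P[π(i) > i] = (n − i)/n. Summing: Σ_{i=1}^{73} (n − i)/n = (0 + 1 + … + 72)/73 = 73(73 − 1)/(2·73) = (73 − 1)/2.
Hence E[X] = Σ_{i=1}^{73} (73 − i)/73 = 36 ≈ 36.000.

E[X] = 36 = 36.000.


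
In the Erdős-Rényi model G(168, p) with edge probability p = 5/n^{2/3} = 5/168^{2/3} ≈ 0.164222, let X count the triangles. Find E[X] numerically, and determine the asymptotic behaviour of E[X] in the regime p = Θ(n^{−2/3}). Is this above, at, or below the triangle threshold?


Number of potential triangles: C(168, 3) = 776216.
Each occurs with probability p³ ≈ (0.164222)³ ≈ 4.42885488e-03.
By linearity: E[X] = C(168, 3)·p³ ≈ 776216 · 4.42885488e-03 ≈ 3437.748016.
Since α = 2/3 < 1, p = c/n^{2/3} ≫ 1/n is above the triangle threshold p ~ 1/n. Asymptotically E[X] ~ (c³/6)·n^{3(1−α)} = (5³/6)·n^{1} → ∞; triangles are abundant w.h.p.

E[X] ≈ 3437.748016; in regime p = Θ(1/n^{2/3}) E[X] diverges (above the triangle threshold p ~ 1/n).


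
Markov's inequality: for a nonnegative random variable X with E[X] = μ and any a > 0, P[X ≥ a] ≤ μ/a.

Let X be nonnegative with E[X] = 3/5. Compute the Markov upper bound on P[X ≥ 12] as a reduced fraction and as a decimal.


μ = E[X] = 3/5, a = 12.
Markov: P[X ≥ 12] ≤ μ/a = (3/5)/12 = 1/20.
Numerically: ≈ 0.050000.
(Since a = 12 > μ = 0.600000, the bound 1/20 is < 1 and informative.)

P[X ≥ 12] ≤ 1/20 ≈ 0.050000.


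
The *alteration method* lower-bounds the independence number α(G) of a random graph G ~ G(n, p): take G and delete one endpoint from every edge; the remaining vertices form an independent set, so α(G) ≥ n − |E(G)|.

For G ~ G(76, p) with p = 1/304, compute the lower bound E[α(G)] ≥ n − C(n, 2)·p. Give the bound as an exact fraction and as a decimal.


E[|E(G)|] = C(76, 2)·p = 2850 · (1/304) = 75/8.
E[α(G)] ≥ n − E[|E(G)|] = 76 − 75/8 = 533/8.
Numerically: ≈ 66.62500.
(This is only a lower bound; the true E[α(G)] may be larger.)

E[α(G)] ≥ 533/8 ≈ 66.62500.


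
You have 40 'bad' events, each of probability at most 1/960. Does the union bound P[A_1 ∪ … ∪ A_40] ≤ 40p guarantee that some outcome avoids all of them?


Union bound: P[∪_{i=1}^{40} A_i] ≤ Σ_i P[A_i] ≤ 40·p = 40·(1/960) = 1/24.
Numerically: 1/24 ≈ 0.04167.
Is 1/24 < 1? YES.
Since P[∪ A_i] ≤ 1/24 < 1, the complement has P[∩ A_i^c] ≥ 1 − 1/24 = 23/24 > 0, so some outcome avoids every A_i.

40·p = 1/24 ≈ 0.04167; existence CERTIFIED by the union bound.


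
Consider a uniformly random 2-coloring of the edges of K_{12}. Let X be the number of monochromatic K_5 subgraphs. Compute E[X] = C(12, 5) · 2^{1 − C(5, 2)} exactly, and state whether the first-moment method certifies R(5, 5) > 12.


E[X] = C(12, 5) · 2^{1 − 10} = 792 · 2^{−9} = 792/512.
As a reduced fraction: E[X] = 99/64 ≈ 1.5468750.
Is E[X] < 1? NO.
Since E[X] ≥ 1, the first-moment bound is inconclusive at n = 12; it does NOT by itself certify R(5, 5) > 12.

E[X] = 99/64 ≈ 1.5468750; E[X] ≥ 1; first-moment method inconclusive here.


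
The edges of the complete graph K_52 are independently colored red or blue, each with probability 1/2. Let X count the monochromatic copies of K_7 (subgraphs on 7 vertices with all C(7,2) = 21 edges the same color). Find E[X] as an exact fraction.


Let X = Σ_S X_S over the C(52, 7) = 133784560 subsets S of size 7, where X_S = 1 if the K_7 on S is monochromatic.
For a fixed S, the K_7 on S has C(7, 2) = 21 edges. P[all 21 edges red] = (1/2)^21, and likewise for blue, so P[monochromatic] = 2·(1/2)^21 = 2^{1 − 21} = 1/1048576.
By linearity of expectation: E[X] = C(52, 7) · 2^{1 − 21} = 133784560 · 1/1048576 = 8361535/65536.
Numerically: E[X] ≈ 127.587.

E[X] = C(52,7)·2^(1−C(7,2)) = 8361535/65536 ≈ 127.587.


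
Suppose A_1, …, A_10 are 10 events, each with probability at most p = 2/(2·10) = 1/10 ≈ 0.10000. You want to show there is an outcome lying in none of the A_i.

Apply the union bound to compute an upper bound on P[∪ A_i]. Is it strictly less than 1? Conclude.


Union bound: P[∪_{i=1}^{10} A_i] ≤ Σ_i P[A_i] ≤ 10·p = 10·(1/10) = 1.
Numerically: 1 ≈ 1.00000.
Is 1 < 1? NO.
Since the bound 1 is ≥ 1, the union bound is uninformative here; it does NOT by itself certify existence.

10·p = 1 ≈ 1.00000; existence NOT certified by the union bound.


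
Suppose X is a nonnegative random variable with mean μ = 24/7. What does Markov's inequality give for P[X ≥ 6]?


μ = E[X] = 24/7, a = 6.
Markov: P[X ≥ 6] ≤ μ/a = (24/7)/6 = 4/7.
Numerically: ≈ 0.5714.
(Since a = 6 > μ = 3.4286, the bound 4/7 is < 1 and informative.)

P[X ≥ 6] ≤ 4/7 ≈ 0.5714.


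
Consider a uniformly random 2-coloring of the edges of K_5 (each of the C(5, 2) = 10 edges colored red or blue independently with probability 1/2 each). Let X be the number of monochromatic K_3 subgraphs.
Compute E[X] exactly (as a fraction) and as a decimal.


Let X = Σ_S X_S over the C(5, 3) = 10 subsets S of size 3, where X_S = 1 if the K_3 on S is monochromatic.
For a fixed S, the K_3 on S has C(3, 2) = 3 edges. P[all 3 edges red] = (1/2)^3, and likewise for blue, so P[monochromatic] = 2·(1/2)^3 = 2^{1 − 3} = 1/4.
By linearity of expectation: E[X] = C(5, 3) · 2^{1 − 3} = 10 · 1/4 = 5/2.
Numerically: E[X] ≈ 2.5000.

E[X] = C(5,3)·2^(1−C(3,2)) = 5/2 ≈ 2.5000.


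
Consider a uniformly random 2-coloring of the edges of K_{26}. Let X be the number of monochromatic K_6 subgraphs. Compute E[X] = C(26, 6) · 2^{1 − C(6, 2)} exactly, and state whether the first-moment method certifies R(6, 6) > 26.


E[X] = C(26, 6) · 2^{1 − 15} = 230230 · 2^{−14} = 230230/16384.
As a reduced fraction: E[X] = 115115/8192 ≈ 14.052.
Is E[X] < 1? NO.
Since E[X] ≥ 1, the first-moment bound is inconclusive at n = 26; it does NOT by itself certify R(6, 6) > 26.

E[X] = 115115/8192 ≈ 14.052; E[X] ≥ 1; first-moment method inconclusive here.


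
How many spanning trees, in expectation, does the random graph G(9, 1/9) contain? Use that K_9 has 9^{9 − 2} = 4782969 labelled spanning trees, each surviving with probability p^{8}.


K_9 has 9^{9 − 2} = 4782969 labelled spanning trees.
For each such spanning tree H, let X_H = 1 if all 8 edges of H are present in G. Then P[X_H = 1] = p^{8} = (1/9)^{8} = 1/43046721.
By linearity of expectation: E[X] = Σ_H E[X_H] = 4782969 · p^{8} = 4782969 · 1/43046721 = 1/9.
Numerically: E[X] ≈ 0.111.

E[X] = 4782969 · (1/9)^{8} = 1/9 ≈ 0.111.


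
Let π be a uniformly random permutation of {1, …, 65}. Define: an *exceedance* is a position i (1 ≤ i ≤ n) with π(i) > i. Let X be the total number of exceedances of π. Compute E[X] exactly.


Write X = Σ_{i=1}^{65} X_i, where X_i = 1_{π(i) > i}.
For each fixed i, π(i) is uniform over {1, …, 65} (marginal of a uniform permutation), so P[π(i) > i] = (n − i)/n. Summing: Σ_{i=1}^{65} (n − i)/n = (0 + 1 + … + 64)/65 = 65(65 − 1)/(2·65) = (65 − 1)/2.
Hence E[X] = Σ_{i=1}^{65} (65 − i)/65 = 32 ≈ 32.0000.

E[X] = 32 = 32.0000.


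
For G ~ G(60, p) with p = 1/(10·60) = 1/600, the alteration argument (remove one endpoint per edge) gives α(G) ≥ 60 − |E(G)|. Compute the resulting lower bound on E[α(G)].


E[|E(G)|] = C(60, 2)·p = 1770 · (1/600) = 59/20.
E[α(G)] ≥ n − E[|E(G)|] = 60 − 59/20 = 1141/20.
Numerically: ≈ 57.05000.
(This is only a lower bound; the true E[α(G)] may be larger.)

E[α(G)] ≥ 1141/20 ≈ 57.05000.


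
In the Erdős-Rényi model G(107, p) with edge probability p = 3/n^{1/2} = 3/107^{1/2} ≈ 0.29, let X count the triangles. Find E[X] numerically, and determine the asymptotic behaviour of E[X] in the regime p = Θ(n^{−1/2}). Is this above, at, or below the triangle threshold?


Number of potential triangles: C(107, 3) = 198485.
Each occurs with probability p³ ≈ (0.29)³ ≈ 2.439429e-02.
By linearity: E[X] = C(107, 3)·p³ ≈ 198485 · 2.439429e-02 ≈ 4841.8997.
Since α = 1/2 < 1, p = c/n^{1/2} ≫ 1/n is above the triangle threshold p ~ 1/n. Asymptotically E[X] ~ (c³/6)·n^{3(1−α)} = (3³/6)·n^{1.5} → ∞; triangles are abundant w.h.p.

E[X] ≈ 4841.8997; in regime p = Θ(1/n^{1/2}) E[X] diverges (above the triangle threshold p ~ 1/n).


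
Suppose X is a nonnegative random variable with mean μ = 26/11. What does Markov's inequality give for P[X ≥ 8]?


μ = E[X] = 26/11, a = 8.
Markov: P[X ≥ 8] ≤ μ/a = (26/11)/8 = 13/44.
Numerically: ≈ 0.295455.
(Since a = 8 > μ = 2.363636, the bound 13/44 is < 1 and informative.)

P[X ≥ 8] ≤ 13/44 ≈ 0.295455.


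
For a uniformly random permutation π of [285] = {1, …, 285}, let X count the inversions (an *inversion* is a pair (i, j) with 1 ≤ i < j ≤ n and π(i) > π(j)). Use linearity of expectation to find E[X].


Write X = Σ X_I over the C(285, 2) = 40470 pairs i < j, with X_I the indicator of one inversion.
There are 40470 indicators.
For each fixed pair i < j, the values π(i) and π(j) are two distinct elements of {1, …, 285} in uniformly random order; by symmetry P[π(i) > π(j)] = 1/2.
By linearity: E[X] = 40470 · (1/2) = C(285, 2) · (1/2) = 40470/2 = 20235 ≈ 20235.0000.

E[X] = 20235 = 20235.0000.


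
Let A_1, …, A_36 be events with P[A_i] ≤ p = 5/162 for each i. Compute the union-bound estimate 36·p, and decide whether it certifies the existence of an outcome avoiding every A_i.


Union bound: P[∪_{i=1}^{36} A_i] ≤ Σ_i P[A_i] ≤ 36·p = 36·(5/162) = 10/9.
Numerically: 10/9 ≈ 1.111.
Is 10/9 < 1? NO.
Since the bound 10/9 is ≥ 1, the union bound is uninformative here; it does NOT by itself certify existence.

36·p = 10/9 ≈ 1.111; existence NOT certified by the union bound.


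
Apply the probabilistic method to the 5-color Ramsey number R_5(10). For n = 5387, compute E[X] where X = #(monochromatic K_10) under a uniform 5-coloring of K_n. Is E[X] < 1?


E[X] = C(5387, 10) · 5^{1 − 45} = 5624406917627224603154306376491 · 5^{−44} = 5624406917627224603154306376491/5684341886080801486968994140625.
As a reduced fraction: E[X] = 5624406917627224603154306376491/5684341886080801486968994140625 ≈ 0.9895.
Is E[X] < 1? YES.
Since E[X] < 1, there exists a 5-coloring of K_{5387} with no monochromatic K_10; hence R_5(10) > 5387.

E[X] = 5624406917627224603154306376491/5684341886080801486968994140625 ≈ 0.9895; E[X] < 1, so R_5(10) > 5387.


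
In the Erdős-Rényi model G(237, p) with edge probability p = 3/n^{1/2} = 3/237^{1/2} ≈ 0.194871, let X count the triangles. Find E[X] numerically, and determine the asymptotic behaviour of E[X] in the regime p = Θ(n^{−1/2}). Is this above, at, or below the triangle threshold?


Number of potential triangles: C(237, 3) = 2190670.
Each occurs with probability p³ ≈ (0.194871)³ ≈ 7.40016231e-03.
By linearity: E[X] = C(237, 3)·p³ ≈ 2190670 · 7.40016231e-03 ≈ 16211.313560.
Since α = 1/2 < 1, p = c/n^{1/2} ≫ 1/n is above the triangle threshold p ~ 1/n. Asymptotically E[X] ~ (c³/6)·n^{3(1−α)} = (3³/6)·n^{1.5} → ∞; triangles are abundant w.h.p.

E[X] ≈ 16211.313560; in regime p = Θ(1/n^{1/2}) E[X] diverges (above the triangle threshold p ~ 1/n).


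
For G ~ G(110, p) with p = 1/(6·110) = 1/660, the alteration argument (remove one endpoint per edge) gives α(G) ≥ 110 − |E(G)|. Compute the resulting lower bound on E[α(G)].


E[|E(G)|] = C(110, 2)·p = 5995 · (1/660) = 109/12.
E[α(G)] ≥ n − E[|E(G)|] = 110 − 109/12 = 1211/12.
Numerically: ≈ 100.9167.
(This is only a lower bound; the true E[α(G)] may be larger.)

E[α(G)] ≥ 1211/12 ≈ 100.9167.


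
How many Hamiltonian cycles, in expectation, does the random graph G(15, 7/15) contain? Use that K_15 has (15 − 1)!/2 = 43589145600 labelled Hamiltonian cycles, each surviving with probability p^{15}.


K_15 has (15 − 1)!/2 = 43589145600 labelled Hamiltonian cycles.
For each such Hamiltonian cycle H, let X_H = 1 if all 15 edges of H are present in G. Then P[X_H = 1] = p^{15} = (7/15)^{15} = 4747561509943/437893890380859375.
By linearity: E[X] = Σ_H E[X_H] = 43589145600 · p^{15} = 43589145600 · 4747561509943/437893890380859375 = 34064551424174695424/72081298828125.
Numerically: E[X] ≈ 4.73e+05.

E[X] = 43589145600 · (7/15)^{15} = 34064551424174695424/72081298828125 ≈ 4.73e+05.


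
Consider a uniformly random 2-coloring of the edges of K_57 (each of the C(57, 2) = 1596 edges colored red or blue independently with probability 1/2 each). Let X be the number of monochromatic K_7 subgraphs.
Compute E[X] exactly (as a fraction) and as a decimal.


Let X = Σ_S X_S over the C(57, 7) = 264385836 subsets S of size 7, where X_S = 1 if the K_7 on S is monochromatic.
For a fixed S, the K_7 on S has C(7, 2) = 21 edges. P[all 21 edges red] = (1/2)^21, and likewise for blue, so P[monochromatic] = 2·(1/2)^21 = 2^{1 − 21} = 1/1048576.
Summing: E[X] = C(57, 7) · 2^{1 − 21} = 264385836 · 1/1048576 = 66096459/262144.
Numerically: E[X] ≈ 252.13798.

E[X] = C(57,7)·2^(1−C(7,2)) = 66096459/262144 ≈ 252.13798.


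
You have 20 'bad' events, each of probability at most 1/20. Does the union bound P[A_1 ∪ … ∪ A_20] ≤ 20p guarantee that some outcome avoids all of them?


Union bound: P[∪_{i=1}^{20} A_i] ≤ Σ_i P[A_i] ≤ 20·p = 20·(1/20) = 1.
Numerically: 1 ≈ 1.0000.
Is 1 < 1? NO.
Since the bound 1 is ≥ 1, the union bound is uninformative here; it does NOT by itself certify existence.

20·p = 1 ≈ 1.0000; existence NOT certified by the union bound.


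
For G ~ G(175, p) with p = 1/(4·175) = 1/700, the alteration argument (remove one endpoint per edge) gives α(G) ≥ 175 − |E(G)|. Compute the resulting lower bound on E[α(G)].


E[|E(G)|] = C(175, 2)·p = 15225 · (1/700) = 87/4.
E[α(G)] ≥ n − E[|E(G)|] = 175 − 87/4 = 613/4.
Numerically: ≈ 153.2500.
(This is only a lower bound; the true E[α(G)] may be larger.)

E[α(G)] ≥ 613/4 ≈ 153.2500.


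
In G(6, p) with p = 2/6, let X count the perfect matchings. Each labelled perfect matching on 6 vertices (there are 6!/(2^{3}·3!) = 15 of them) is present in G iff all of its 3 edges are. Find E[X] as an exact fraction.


K_6 has 6!/(2^{3}·3!) = 15 labelled perfect matchings.
For each such perfect matching H, let X_H = 1 if all 3 edges of H are present in G. Then P[X_H = 1] = p^{3} = (1/3)^{3} = 1/27.
Summing the indicators: E[X] = Σ_H E[X_H] = 15 · p^{3} = 15 · 1/27 = 5/9.
Numerically: E[X] ≈ 0.555556.

E[X] = 15 · (1/3)^{3} = 5/9 ≈ 0.555556.


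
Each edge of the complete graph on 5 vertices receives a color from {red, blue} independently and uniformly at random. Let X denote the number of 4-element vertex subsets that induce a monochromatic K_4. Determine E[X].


Let X = Σ_S X_S over the C(5, 4) = 5 subsets S of size 4, where X_S = 1 if the K_4 on S is monochromatic.
For a fixed S, the K_4 on S has C(4, 2) = 6 edges. P[all 6 edges red] = (1/2)^6, and likewise for blue, so P[monochromatic] = 2·(1/2)^6 = 2^{1 − 6} = 1/32.
By linearity of expectation: E[X] = C(5, 4) · 2^{1 − 6} = 5 · 1/32 = 5/32.
Numerically: E[X] ≈ 0.1562.

E[X] = C(5,4)·2^(1−C(4,2)) = 5/32 ≈ 0.1562.


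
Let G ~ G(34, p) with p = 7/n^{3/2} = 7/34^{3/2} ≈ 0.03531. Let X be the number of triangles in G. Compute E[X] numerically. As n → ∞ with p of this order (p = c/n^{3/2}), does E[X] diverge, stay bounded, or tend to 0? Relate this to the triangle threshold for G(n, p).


Number of potential triangles: C(34, 3) = 5984.
Each occurs with probability p³ ≈ (0.03531)³ ≈ 4.401888e-05.
By linearity: E[X] = C(34, 3)·p³ ≈ 5984 · 4.401888e-05 ≈ 0.2634.
Since α = 3/2 > 1, p = c/n^{3/2} = o(1/n) is below the triangle threshold p ~ 1/n. Asymptotically E[X] ~ (c³/6)·n^{3(1−α)} = (7³/6)·n^{-1.5} → 0, so by Markov's inequality G has no triangles w.h.p.

E[X] ≈ 0.2634; in regime p = Θ(1/n^{3/2}) E[X] tends to 0 (below the triangle threshold p ~ 1/n).


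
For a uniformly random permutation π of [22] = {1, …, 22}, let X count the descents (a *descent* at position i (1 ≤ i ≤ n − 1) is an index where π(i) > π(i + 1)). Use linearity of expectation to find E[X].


Write X = Σ X_I over i = 1, …, 21, with X_I the indicator of one descent.
There are 21 indicators.
For each fixed i, the pair (π(i), π(i+1)) is a uniformly random ordered pair of distinct values from {1, …, 22}; by symmetry P[π(i) > π(i+1)] = 1/2.
By linearity: E[X] = 21 · (1/2) = (22 − 1) · (1/2) = 21/2 ≈ 10.500000.

E[X] = 21/2 = 10.500000.


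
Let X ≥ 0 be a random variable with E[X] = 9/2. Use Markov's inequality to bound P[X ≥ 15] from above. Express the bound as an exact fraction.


μ = E[X] = 9/2, a = 15.
Markov: P[X ≥ 15] ≤ μ/a = (9/2)/15 = 3/10.
Numerically: ≈ 0.300.
(Since a = 15 > μ = 4.500, the bound 3/10 is < 1 and informative.)

P[X ≥ 15] ≤ 3/10 ≈ 0.300.


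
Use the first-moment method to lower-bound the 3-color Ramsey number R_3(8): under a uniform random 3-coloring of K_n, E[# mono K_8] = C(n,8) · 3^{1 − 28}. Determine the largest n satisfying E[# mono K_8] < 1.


We need C(n, 8) · 3^{1 − 28} < 1, i.e. C(n, 8) < 3^{28 − 1} = 7625597484987.
Check values of n near the boundary:
  n = 151: C(151, 8) = 5551321138650; 5551321138650 < 7625597484987? YES
  n = 152: C(152, 8) = 5859727868575; 5859727868575 < 7625597484987? YES
  n = 153: C(153, 8) = 6183023199255; 6183023199255 < 7625597484987? YES
  n = 154: C(154, 8) = 6521818990995; 6521818990995 < 7625597484987? YES
  n = 155: C(155, 8) = 6876747915675; 6876747915675 < 7625597484987? YES
  n = 156: C(156, 8) = 7248464019225; 7248464019225 < 7625597484987? YES
  n = 157: C(157, 8) = 7637643295425; 7637643295425 < 7625597484987? NO
  n = 158: C(158, 8) = 8044984271181; 8044984271181 < 7625597484987? NO
The largest n with C(n, 8) < 7625597484987 is n = 156 (where E[X] = 805384891025/847288609443 ≈ 0.9505437). Hence R_3(8) > 156, i.e. R_3(8) ≥ 157.

Largest n = 156; hence R_3(8) > 156.


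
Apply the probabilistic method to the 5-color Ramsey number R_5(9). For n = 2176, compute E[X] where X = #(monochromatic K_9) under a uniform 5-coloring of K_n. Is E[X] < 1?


E[X] = C(2176, 9) · 5^{1 − 36} = 2964644298134342657641600 · 5^{−35} = 2964644298134342657641600/2910383045673370361328125.
As a reduced fraction: E[X] = 118585771925373706305664/116415321826934814453125 ≈ 1.01864.
Is E[X] < 1? NO.
Since E[X] ≥ 1, the first-moment bound is inconclusive at n = 2176; it does NOT by itself certify R_5(9) > 2176.

E[X] = 118585771925373706305664/116415321826934814453125 ≈ 1.01864; E[X] ≥ 1; first-moment method inconclusive here.
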